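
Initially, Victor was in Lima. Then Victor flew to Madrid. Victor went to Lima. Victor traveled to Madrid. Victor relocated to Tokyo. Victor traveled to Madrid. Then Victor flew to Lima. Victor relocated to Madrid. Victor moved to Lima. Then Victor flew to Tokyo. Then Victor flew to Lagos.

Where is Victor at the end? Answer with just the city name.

Tracking Victor's location:
Start: Victor is in Lima.
After move 1: Lima -> Madrid. Victor is in Madrid.
After move 2: Madrid -> Lima. Victor is in Lima.
After move 3: Lima -> Madrid. Victor is in Madrid.
After move 4: Madrid -> Tokyo. Victor is in Tokyo.
After move 5: Tokyo -> Madrid. Victor is in Madrid.
After move 6: Madrid -> Lima. Victor is in Lima.
After move 7: Lima -> Madrid. Victor is in Madrid.
After move 8: Madrid -> Lima. Victor is in Lima.
After move 9: Lima -> Tokyo. Victor is in Tokyo.
After move 10: Tokyo -> Lagos. Victor is in Lagos.

Answer: Lagos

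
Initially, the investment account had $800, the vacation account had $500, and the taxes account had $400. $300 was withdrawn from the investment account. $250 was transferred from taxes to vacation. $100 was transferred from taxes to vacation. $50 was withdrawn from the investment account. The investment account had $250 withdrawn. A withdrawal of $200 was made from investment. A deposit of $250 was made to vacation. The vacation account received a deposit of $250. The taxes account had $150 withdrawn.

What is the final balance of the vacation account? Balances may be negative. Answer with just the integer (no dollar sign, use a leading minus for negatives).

Answer: 1350

Derivation:
Tracking account balances step by step:
Start: investment=800, vacation=500, taxes=400
Event 1 (withdraw 300 from investment): investment: 800 - 300 = 500. Balances: investment=500, vacation=500, taxes=400
Event 2 (transfer 250 taxes -> vacation): taxes: 400 - 250 = 150, vacation: 500 + 250 = 750. Balances: investment=500, vacation=750, taxes=150
Event 3 (transfer 100 taxes -> vacation): taxes: 150 - 100 = 50, vacation: 750 + 100 = 850. Balances: investment=500, vacation=850, taxes=50
Event 4 (withdraw 50 from investment): investment: 500 - 50 = 450. Balances: investment=450, vacation=850, taxes=50
Event 5 (withdraw 250 from investment): investment: 450 - 250 = 200. Balances: investment=200, vacation=850, taxes=50
Event 6 (withdraw 200 from investment): investment: 200 - 200 = 0. Balances: investment=0, vacation=850, taxes=50
Event 7 (deposit 250 to vacation): vacation: 850 + 250 = 1100. Balances: investment=0, vacation=1100, taxes=50
Event 8 (deposit 250 to vacation): vacation: 1100 + 250 = 1350. Balances: investment=0, vacation=1350, taxes=50
Event 9 (withdraw 150 from taxes): taxes: 50 - 150 = -100. Balances: investment=0, vacation=1350, taxes=-100

Final balance of vacation: 1350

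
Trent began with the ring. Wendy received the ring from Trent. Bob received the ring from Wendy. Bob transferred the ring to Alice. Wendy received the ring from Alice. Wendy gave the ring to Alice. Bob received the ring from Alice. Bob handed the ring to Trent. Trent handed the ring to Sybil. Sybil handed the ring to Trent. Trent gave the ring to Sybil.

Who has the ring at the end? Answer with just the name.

Tracking the ring through each event:
Start: Trent has the ring.
After event 1: Wendy has the ring.
After event 2: Bob has the ring.
After event 3: Alice has the ring.
After event 4: Wendy has the ring.
After event 5: Alice has the ring.
After event 6: Bob has the ring.
After event 7: Trent has the ring.
After event 8: Sybil has the ring.
After event 9: Trent has the ring.
After event 10: Sybil has the ring.

Answer: Sybil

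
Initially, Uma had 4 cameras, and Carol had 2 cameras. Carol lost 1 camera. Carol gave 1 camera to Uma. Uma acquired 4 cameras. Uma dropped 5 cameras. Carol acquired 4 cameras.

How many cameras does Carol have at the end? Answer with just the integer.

Answer: 4

Derivation:
Tracking counts step by step:
Start: Uma=4, Carol=2
Event 1 (Carol -1): Carol: 2 -> 1. State: Uma=4, Carol=1
Event 2 (Carol -> Uma, 1): Carol: 1 -> 0, Uma: 4 -> 5. State: Uma=5, Carol=0
Event 3 (Uma +4): Uma: 5 -> 9. State: Uma=9, Carol=0
Event 4 (Uma -5): Uma: 9 -> 4. State: Uma=4, Carol=0
Event 5 (Carol +4): Carol: 0 -> 4. State: Uma=4, Carol=4

Carol's final count: 4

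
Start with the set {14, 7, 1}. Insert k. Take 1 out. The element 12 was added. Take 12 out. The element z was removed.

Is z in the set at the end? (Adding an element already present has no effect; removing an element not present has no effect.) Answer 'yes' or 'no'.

Answer: no

Derivation:
Tracking the set through each operation:
Start: {1, 14, 7}
Event 1 (add k): added. Set: {1, 14, 7, k}
Event 2 (remove 1): removed. Set: {14, 7, k}
Event 3 (add 12): added. Set: {12, 14, 7, k}
Event 4 (remove 12): removed. Set: {14, 7, k}
Event 5 (remove z): not present, no change. Set: {14, 7, k}

Final set: {14, 7, k} (size 3)
z is NOT in the final set.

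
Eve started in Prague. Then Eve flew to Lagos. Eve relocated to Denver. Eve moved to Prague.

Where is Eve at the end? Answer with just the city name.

Answer: Prague

Derivation:
Tracking Eve's location:
Start: Eve is in Prague.
After move 1: Prague -> Lagos. Eve is in Lagos.
After move 2: Lagos -> Denver. Eve is in Denver.
After move 3: Denver -> Prague. Eve is in Prague.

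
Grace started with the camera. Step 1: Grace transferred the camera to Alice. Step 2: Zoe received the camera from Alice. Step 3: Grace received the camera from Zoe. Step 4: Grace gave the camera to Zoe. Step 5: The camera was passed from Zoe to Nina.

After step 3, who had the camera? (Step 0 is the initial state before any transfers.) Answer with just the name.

Answer: Grace

Derivation:
Tracking the camera holder through step 3:
After step 0 (start): Grace
After step 1: Alice
After step 2: Zoe
After step 3: Grace

At step 3, the holder is Grace.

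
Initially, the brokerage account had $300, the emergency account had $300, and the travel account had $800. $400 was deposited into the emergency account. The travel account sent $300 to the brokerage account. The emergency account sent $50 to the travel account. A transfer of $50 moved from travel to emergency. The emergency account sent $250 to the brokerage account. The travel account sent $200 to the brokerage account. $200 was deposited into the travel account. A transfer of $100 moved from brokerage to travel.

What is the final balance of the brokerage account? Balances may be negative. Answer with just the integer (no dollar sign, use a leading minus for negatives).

Tracking account balances step by step:
Start: brokerage=300, emergency=300, travel=800
Event 1 (deposit 400 to emergency): emergency: 300 + 400 = 700. Balances: brokerage=300, emergency=700, travel=800
Event 2 (transfer 300 travel -> brokerage): travel: 800 - 300 = 500, brokerage: 300 + 300 = 600. Balances: brokerage=600, emergency=700, travel=500
Event 3 (transfer 50 emergency -> travel): emergency: 700 - 50 = 650, travel: 500 + 50 = 550. Balances: brokerage=600, emergency=650, travel=550
Event 4 (transfer 50 travel -> emergency): travel: 550 - 50 = 500, emergency: 650 + 50 = 700. Balances: brokerage=600, emergency=700, travel=500
Event 5 (transfer 250 emergency -> brokerage): emergency: 700 - 250 = 450, brokerage: 600 + 250 = 850. Balances: brokerage=850, emergency=450, travel=500
Event 6 (transfer 200 travel -> brokerage): travel: 500 - 200 = 300, brokerage: 850 + 200 = 1050. Balances: brokerage=1050, emergency=450, travel=300
Event 7 (deposit 200 to travel): travel: 300 + 200 = 500. Balances: brokerage=1050, emergency=450, travel=500
Event 8 (transfer 100 brokerage -> travel): brokerage: 1050 - 100 = 950, travel: 500 + 100 = 600. Balances: brokerage=950, emergency=450, travel=600

Final balance of brokerage: 950

Answer: 950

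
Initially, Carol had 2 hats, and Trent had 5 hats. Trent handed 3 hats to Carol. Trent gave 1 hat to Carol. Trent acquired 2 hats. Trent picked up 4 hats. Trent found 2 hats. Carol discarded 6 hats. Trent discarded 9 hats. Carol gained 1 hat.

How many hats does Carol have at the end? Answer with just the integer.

Tracking counts step by step:
Start: Carol=2, Trent=5
Event 1 (Trent -> Carol, 3): Trent: 5 -> 2, Carol: 2 -> 5. State: Carol=5, Trent=2
Event 2 (Trent -> Carol, 1): Trent: 2 -> 1, Carol: 5 -> 6. State: Carol=6, Trent=1
Event 3 (Trent +2): Trent: 1 -> 3. State: Carol=6, Trent=3
Event 4 (Trent +4): Trent: 3 -> 7. State: Carol=6, Trent=7
Event 5 (Trent +2): Trent: 7 -> 9. State: Carol=6, Trent=9
Event 6 (Carol -6): Carol: 6 -> 0. State: Carol=0, Trent=9
Event 7 (Trent -9): Trent: 9 -> 0. State: Carol=0, Trent=0
Event 8 (Carol +1): Carol: 0 -> 1. State: Carol=1, Trent=0

Carol's final count: 1

Answer: 1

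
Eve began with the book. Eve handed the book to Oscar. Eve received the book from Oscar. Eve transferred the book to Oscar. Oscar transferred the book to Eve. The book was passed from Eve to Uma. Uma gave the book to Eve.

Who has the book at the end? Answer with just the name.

Answer: Eve

Derivation:
Tracking the book through each event:
Start: Eve has the book.
After event 1: Oscar has the book.
After event 2: Eve has the book.
After event 3: Oscar has the book.
After event 4: Eve has the book.
After event 5: Uma has the book.
After event 6: Eve has the book.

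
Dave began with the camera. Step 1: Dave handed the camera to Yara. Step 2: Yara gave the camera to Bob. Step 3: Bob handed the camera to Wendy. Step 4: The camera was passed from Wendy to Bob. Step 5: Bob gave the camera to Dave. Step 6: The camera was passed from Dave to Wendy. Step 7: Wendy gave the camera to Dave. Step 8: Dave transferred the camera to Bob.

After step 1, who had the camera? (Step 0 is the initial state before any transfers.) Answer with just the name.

Tracking the camera holder through step 1:
After step 0 (start): Dave
After step 1: Yara

At step 1, the holder is Yara.

Answer: Yara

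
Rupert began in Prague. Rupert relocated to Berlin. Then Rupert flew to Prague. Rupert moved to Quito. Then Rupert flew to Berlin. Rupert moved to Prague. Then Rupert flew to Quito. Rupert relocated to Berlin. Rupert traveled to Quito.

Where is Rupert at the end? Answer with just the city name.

Tracking Rupert's location:
Start: Rupert is in Prague.
After move 1: Prague -> Berlin. Rupert is in Berlin.
After move 2: Berlin -> Prague. Rupert is in Prague.
After move 3: Prague -> Quito. Rupert is in Quito.
After move 4: Quito -> Berlin. Rupert is in Berlin.
After move 5: Berlin -> Prague. Rupert is in Prague.
After move 6: Prague -> Quito. Rupert is in Quito.
After move 7: Quito -> Berlin. Rupert is in Berlin.
After move 8: Berlin -> Quito. Rupert is in Quito.

Answer: Quito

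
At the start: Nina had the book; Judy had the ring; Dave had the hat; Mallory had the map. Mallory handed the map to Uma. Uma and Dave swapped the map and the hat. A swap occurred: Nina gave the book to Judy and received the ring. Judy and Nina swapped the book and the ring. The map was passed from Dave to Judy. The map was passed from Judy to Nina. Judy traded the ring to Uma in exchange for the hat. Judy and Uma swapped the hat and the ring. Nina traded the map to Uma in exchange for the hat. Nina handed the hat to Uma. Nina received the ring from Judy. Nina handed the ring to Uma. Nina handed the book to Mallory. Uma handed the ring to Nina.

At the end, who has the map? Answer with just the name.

Tracking all object holders:
Start: book:Nina, ring:Judy, hat:Dave, map:Mallory
Event 1 (give map: Mallory -> Uma). State: book:Nina, ring:Judy, hat:Dave, map:Uma
Event 2 (swap map<->hat: now map:Dave, hat:Uma). State: book:Nina, ring:Judy, hat:Uma, map:Dave
Event 3 (swap book<->ring: now book:Judy, ring:Nina). State: book:Judy, ring:Nina, hat:Uma, map:Dave
Event 4 (swap book<->ring: now book:Nina, ring:Judy). State: book:Nina, ring:Judy, hat:Uma, map:Dave
Event 5 (give map: Dave -> Judy). State: book:Nina, ring:Judy, hat:Uma, map:Judy
Event 6 (give map: Judy -> Nina). State: book:Nina, ring:Judy, hat:Uma, map:Nina
Event 7 (swap ring<->hat: now ring:Uma, hat:Judy). State: book:Nina, ring:Uma, hat:Judy, map:Nina
Event 8 (swap hat<->ring: now hat:Uma, ring:Judy). State: book:Nina, ring:Judy, hat:Uma, map:Nina
Event 9 (swap map<->hat: now map:Uma, hat:Nina). State: book:Nina, ring:Judy, hat:Nina, map:Uma
Event 10 (give hat: Nina -> Uma). State: book:Nina, ring:Judy, hat:Uma, map:Uma
Event 11 (give ring: Judy -> Nina). State: book:Nina, ring:Nina, hat:Uma, map:Uma
Event 12 (give ring: Nina -> Uma). State: book:Nina, ring:Uma, hat:Uma, map:Uma
Event 13 (give book: Nina -> Mallory). State: book:Mallory, ring:Uma, hat:Uma, map:Uma
Event 14 (give ring: Uma -> Nina). State: book:Mallory, ring:Nina, hat:Uma, map:Uma

Final state: book:Mallory, ring:Nina, hat:Uma, map:Uma
The map is held by Uma.

Answer: Uma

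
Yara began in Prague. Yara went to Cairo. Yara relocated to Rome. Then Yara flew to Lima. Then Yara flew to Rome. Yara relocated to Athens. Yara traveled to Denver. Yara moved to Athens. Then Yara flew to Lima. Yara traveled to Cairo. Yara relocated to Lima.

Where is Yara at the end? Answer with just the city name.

Tracking Yara's location:
Start: Yara is in Prague.
After move 1: Prague -> Cairo. Yara is in Cairo.
After move 2: Cairo -> Rome. Yara is in Rome.
After move 3: Rome -> Lima. Yara is in Lima.
After move 4: Lima -> Rome. Yara is in Rome.
After move 5: Rome -> Athens. Yara is in Athens.
After move 6: Athens -> Denver. Yara is in Denver.
After move 7: Denver -> Athens. Yara is in Athens.
After move 8: Athens -> Lima. Yara is in Lima.
After move 9: Lima -> Cairo. Yara is in Cairo.
After move 10: Cairo -> Lima. Yara is in Lima.

Answer: Lima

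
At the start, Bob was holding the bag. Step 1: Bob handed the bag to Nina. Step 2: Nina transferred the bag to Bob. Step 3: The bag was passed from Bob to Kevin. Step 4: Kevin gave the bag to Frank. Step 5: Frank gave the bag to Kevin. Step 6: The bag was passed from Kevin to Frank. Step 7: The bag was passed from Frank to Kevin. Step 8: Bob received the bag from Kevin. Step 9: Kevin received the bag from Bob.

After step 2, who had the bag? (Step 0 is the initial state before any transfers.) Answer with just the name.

Tracking the bag holder through step 2:
After step 0 (start): Bob
After step 1: Nina
After step 2: Bob

At step 2, the holder is Bob.

Answer: Bob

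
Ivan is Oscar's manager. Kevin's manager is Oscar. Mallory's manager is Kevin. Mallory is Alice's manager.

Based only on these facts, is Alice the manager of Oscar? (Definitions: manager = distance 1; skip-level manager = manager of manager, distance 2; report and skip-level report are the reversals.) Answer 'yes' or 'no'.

Answer: no

Derivation:
Reconstructing the manager chain from the given facts:
  Ivan -> Oscar -> Kevin -> Mallory -> Alice
(each arrow means 'manager of the next')
Positions in the chain (0 = top):
  position of Ivan: 0
  position of Oscar: 1
  position of Kevin: 2
  position of Mallory: 3
  position of Alice: 4

Alice is at position 4, Oscar is at position 1; signed distance (j - i) = -3.
'manager' requires j - i = 1. Actual distance is -3, so the relation does NOT hold.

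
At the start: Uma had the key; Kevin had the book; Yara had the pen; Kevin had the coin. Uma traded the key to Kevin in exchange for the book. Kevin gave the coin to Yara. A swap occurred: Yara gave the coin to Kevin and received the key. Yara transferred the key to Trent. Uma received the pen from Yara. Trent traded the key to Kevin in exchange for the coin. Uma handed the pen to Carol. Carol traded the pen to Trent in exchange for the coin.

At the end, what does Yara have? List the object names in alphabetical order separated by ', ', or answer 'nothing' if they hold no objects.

Tracking all object holders:
Start: key:Uma, book:Kevin, pen:Yara, coin:Kevin
Event 1 (swap key<->book: now key:Kevin, book:Uma). State: key:Kevin, book:Uma, pen:Yara, coin:Kevin
Event 2 (give coin: Kevin -> Yara). State: key:Kevin, book:Uma, pen:Yara, coin:Yara
Event 3 (swap coin<->key: now coin:Kevin, key:Yara). State: key:Yara, book:Uma, pen:Yara, coin:Kevin
Event 4 (give key: Yara -> Trent). State: key:Trent, book:Uma, pen:Yara, coin:Kevin
Event 5 (give pen: Yara -> Uma). State: key:Trent, book:Uma, pen:Uma, coin:Kevin
Event 6 (swap key<->coin: now key:Kevin, coin:Trent). State: key:Kevin, book:Uma, pen:Uma, coin:Trent
Event 7 (give pen: Uma -> Carol). State: key:Kevin, book:Uma, pen:Carol, coin:Trent
Event 8 (swap pen<->coin: now pen:Trent, coin:Carol). State: key:Kevin, book:Uma, pen:Trent, coin:Carol

Final state: key:Kevin, book:Uma, pen:Trent, coin:Carol
Yara holds: (nothing).

Answer: nothing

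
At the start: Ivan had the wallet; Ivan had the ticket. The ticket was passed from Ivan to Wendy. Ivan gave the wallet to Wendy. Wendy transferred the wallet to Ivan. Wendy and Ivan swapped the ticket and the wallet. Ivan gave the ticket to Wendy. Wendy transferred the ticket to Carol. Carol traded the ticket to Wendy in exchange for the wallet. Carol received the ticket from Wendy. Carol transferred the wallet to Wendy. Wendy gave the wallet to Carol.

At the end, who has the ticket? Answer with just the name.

Answer: Carol

Derivation:
Tracking all object holders:
Start: wallet:Ivan, ticket:Ivan
Event 1 (give ticket: Ivan -> Wendy). State: wallet:Ivan, ticket:Wendy
Event 2 (give wallet: Ivan -> Wendy). State: wallet:Wendy, ticket:Wendy
Event 3 (give wallet: Wendy -> Ivan). State: wallet:Ivan, ticket:Wendy
Event 4 (swap ticket<->wallet: now ticket:Ivan, wallet:Wendy). State: wallet:Wendy, ticket:Ivan
Event 5 (give ticket: Ivan -> Wendy). State: wallet:Wendy, ticket:Wendy
Event 6 (give ticket: Wendy -> Carol). State: wallet:Wendy, ticket:Carol
Event 7 (swap ticket<->wallet: now ticket:Wendy, wallet:Carol). State: wallet:Carol, ticket:Wendy
Event 8 (give ticket: Wendy -> Carol). State: wallet:Carol, ticket:Carol
Event 9 (give wallet: Carol -> Wendy). State: wallet:Wendy, ticket:Carol
Event 10 (give wallet: Wendy -> Carol). State: wallet:Carol, ticket:Carol

Final state: wallet:Carol, ticket:Carol
The ticket is held by Carol.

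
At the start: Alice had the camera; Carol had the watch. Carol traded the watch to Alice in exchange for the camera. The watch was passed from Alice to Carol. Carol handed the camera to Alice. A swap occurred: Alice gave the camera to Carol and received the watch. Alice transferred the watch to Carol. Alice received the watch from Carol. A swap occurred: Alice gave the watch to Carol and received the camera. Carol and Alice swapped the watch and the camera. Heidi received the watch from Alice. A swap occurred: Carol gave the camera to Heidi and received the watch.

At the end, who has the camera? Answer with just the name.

Tracking all object holders:
Start: camera:Alice, watch:Carol
Event 1 (swap watch<->camera: now watch:Alice, camera:Carol). State: camera:Carol, watch:Alice
Event 2 (give watch: Alice -> Carol). State: camera:Carol, watch:Carol
Event 3 (give camera: Carol -> Alice). State: camera:Alice, watch:Carol
Event 4 (swap camera<->watch: now camera:Carol, watch:Alice). State: camera:Carol, watch:Alice
Event 5 (give watch: Alice -> Carol). State: camera:Carol, watch:Carol
Event 6 (give watch: Carol -> Alice). State: camera:Carol, watch:Alice
Event 7 (swap watch<->camera: now watch:Carol, camera:Alice). State: camera:Alice, watch:Carol
Event 8 (swap watch<->camera: now watch:Alice, camera:Carol). State: camera:Carol, watch:Alice
Event 9 (give watch: Alice -> Heidi). State: camera:Carol, watch:Heidi
Event 10 (swap camera<->watch: now camera:Heidi, watch:Carol). State: camera:Heidi, watch:Carol

Final state: camera:Heidi, watch:Carol
The camera is held by Heidi.

Answer: Heidi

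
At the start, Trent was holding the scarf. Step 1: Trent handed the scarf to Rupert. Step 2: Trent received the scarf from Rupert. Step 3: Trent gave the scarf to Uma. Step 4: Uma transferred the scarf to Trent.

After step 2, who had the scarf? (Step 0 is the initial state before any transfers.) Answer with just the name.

Answer: Trent

Derivation:
Tracking the scarf holder through step 2:
After step 0 (start): Trent
After step 1: Rupert
After step 2: Trent

At step 2, the holder is Trent.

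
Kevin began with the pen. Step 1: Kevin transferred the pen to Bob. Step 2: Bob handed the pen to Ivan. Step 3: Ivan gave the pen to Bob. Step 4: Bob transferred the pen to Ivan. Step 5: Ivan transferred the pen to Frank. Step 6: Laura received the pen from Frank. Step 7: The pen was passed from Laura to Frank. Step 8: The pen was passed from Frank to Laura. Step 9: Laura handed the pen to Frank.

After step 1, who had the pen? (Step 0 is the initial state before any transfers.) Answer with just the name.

Answer: Bob

Derivation:
Tracking the pen holder through step 1:
After step 0 (start): Kevin
After step 1: Bob

At step 1, the holder is Bob.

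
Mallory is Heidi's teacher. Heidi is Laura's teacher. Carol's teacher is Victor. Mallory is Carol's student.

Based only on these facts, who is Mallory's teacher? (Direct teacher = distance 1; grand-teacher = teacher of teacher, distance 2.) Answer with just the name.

Reconstructing the teacher chain from the given facts:
  Victor -> Carol -> Mallory -> Heidi -> Laura
(each arrow means 'teacher of the next')
Positions in the chain (0 = top):
  position of Victor: 0
  position of Carol: 1
  position of Mallory: 2
  position of Heidi: 3
  position of Laura: 4

Mallory is at position 2; the teacher is 1 step up the chain, i.e. position 1: Carol.

Answer: Carol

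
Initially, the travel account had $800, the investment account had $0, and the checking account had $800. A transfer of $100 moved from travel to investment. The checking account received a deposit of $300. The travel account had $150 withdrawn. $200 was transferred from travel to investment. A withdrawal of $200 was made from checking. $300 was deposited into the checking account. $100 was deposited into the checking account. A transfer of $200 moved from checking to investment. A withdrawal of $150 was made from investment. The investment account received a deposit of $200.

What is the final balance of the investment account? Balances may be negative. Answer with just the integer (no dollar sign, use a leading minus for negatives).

Tracking account balances step by step:
Start: travel=800, investment=0, checking=800
Event 1 (transfer 100 travel -> investment): travel: 800 - 100 = 700, investment: 0 + 100 = 100. Balances: travel=700, investment=100, checking=800
Event 2 (deposit 300 to checking): checking: 800 + 300 = 1100. Balances: travel=700, investment=100, checking=1100
Event 3 (withdraw 150 from travel): travel: 700 - 150 = 550. Balances: travel=550, investment=100, checking=1100
Event 4 (transfer 200 travel -> investment): travel: 550 - 200 = 350, investment: 100 + 200 = 300. Balances: travel=350, investment=300, checking=1100
Event 5 (withdraw 200 from checking): checking: 1100 - 200 = 900. Balances: travel=350, investment=300, checking=900
Event 6 (deposit 300 to checking): checking: 900 + 300 = 1200. Balances: travel=350, investment=300, checking=1200
Event 7 (deposit 100 to checking): checking: 1200 + 100 = 1300. Balances: travel=350, investment=300, checking=1300
Event 8 (transfer 200 checking -> investment): checking: 1300 - 200 = 1100, investment: 300 + 200 = 500. Balances: travel=350, investment=500, checking=1100
Event 9 (withdraw 150 from investment): investment: 500 - 150 = 350. Balances: travel=350, investment=350, checking=1100
Event 10 (deposit 200 to investment): investment: 350 + 200 = 550. Balances: travel=350, investment=550, checking=1100

Final balance of investment: 550

Answer: 550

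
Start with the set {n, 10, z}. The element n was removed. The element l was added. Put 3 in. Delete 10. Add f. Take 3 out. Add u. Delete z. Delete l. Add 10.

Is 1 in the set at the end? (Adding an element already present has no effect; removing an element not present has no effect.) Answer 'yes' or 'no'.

Tracking the set through each operation:
Start: {10, n, z}
Event 1 (remove n): removed. Set: {10, z}
Event 2 (add l): added. Set: {10, l, z}
Event 3 (add 3): added. Set: {10, 3, l, z}
Event 4 (remove 10): removed. Set: {3, l, z}
Event 5 (add f): added. Set: {3, f, l, z}
Event 6 (remove 3): removed. Set: {f, l, z}
Event 7 (add u): added. Set: {f, l, u, z}
Event 8 (remove z): removed. Set: {f, l, u}
Event 9 (remove l): removed. Set: {f, u}
Event 10 (add 10): added. Set: {10, f, u}

Final set: {10, f, u} (size 3)
1 is NOT in the final set.

Answer: no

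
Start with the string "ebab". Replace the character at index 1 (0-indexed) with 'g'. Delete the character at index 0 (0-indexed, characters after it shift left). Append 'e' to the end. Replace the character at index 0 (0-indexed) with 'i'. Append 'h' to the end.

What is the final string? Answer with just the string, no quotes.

Applying each edit step by step:
Start: "ebab"
Op 1 (replace idx 1: 'b' -> 'g'): "ebab" -> "egab"
Op 2 (delete idx 0 = 'e'): "egab" -> "gab"
Op 3 (append 'e'): "gab" -> "gabe"
Op 4 (replace idx 0: 'g' -> 'i'): "gabe" -> "iabe"
Op 5 (append 'h'): "iabe" -> "iabeh"

Answer: iabeh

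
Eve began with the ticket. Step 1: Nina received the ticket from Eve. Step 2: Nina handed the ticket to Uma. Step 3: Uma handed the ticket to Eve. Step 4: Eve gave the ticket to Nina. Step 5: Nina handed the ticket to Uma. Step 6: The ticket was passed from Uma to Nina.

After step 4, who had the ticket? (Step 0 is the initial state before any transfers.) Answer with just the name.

Answer: Nina

Derivation:
Tracking the ticket holder through step 4:
After step 0 (start): Eve
After step 1: Nina
After step 2: Uma
After step 3: Eve
After step 4: Nina

At step 4, the holder is Nina.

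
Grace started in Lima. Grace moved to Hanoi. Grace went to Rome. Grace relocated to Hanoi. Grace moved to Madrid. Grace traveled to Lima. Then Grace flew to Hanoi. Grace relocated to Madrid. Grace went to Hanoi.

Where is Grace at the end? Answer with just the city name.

Tracking Grace's location:
Start: Grace is in Lima.
After move 1: Lima -> Hanoi. Grace is in Hanoi.
After move 2: Hanoi -> Rome. Grace is in Rome.
After move 3: Rome -> Hanoi. Grace is in Hanoi.
After move 4: Hanoi -> Madrid. Grace is in Madrid.
After move 5: Madrid -> Lima. Grace is in Lima.
After move 6: Lima -> Hanoi. Grace is in Hanoi.
After move 7: Hanoi -> Madrid. Grace is in Madrid.
After move 8: Madrid -> Hanoi. Grace is in Hanoi.

Answer: Hanoi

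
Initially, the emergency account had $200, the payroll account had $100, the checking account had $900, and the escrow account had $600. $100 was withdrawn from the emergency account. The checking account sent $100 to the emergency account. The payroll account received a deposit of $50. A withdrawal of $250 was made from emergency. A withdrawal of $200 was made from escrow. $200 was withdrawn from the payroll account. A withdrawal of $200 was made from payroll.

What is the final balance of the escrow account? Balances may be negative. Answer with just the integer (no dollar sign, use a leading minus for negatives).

Answer: 400

Derivation:
Tracking account balances step by step:
Start: emergency=200, payroll=100, checking=900, escrow=600
Event 1 (withdraw 100 from emergency): emergency: 200 - 100 = 100. Balances: emergency=100, payroll=100, checking=900, escrow=600
Event 2 (transfer 100 checking -> emergency): checking: 900 - 100 = 800, emergency: 100 + 100 = 200. Balances: emergency=200, payroll=100, checking=800, escrow=600
Event 3 (deposit 50 to payroll): payroll: 100 + 50 = 150. Balances: emergency=200, payroll=150, checking=800, escrow=600
Event 4 (withdraw 250 from emergency): emergency: 200 - 250 = -50. Balances: emergency=-50, payroll=150, checking=800, escrow=600
Event 5 (withdraw 200 from escrow): escrow: 600 - 200 = 400. Balances: emergency=-50, payroll=150, checking=800, escrow=400
Event 6 (withdraw 200 from payroll): payroll: 150 - 200 = -50. Balances: emergency=-50, payroll=-50, checking=800, escrow=400
Event 7 (withdraw 200 from payroll): payroll: -50 - 200 = -250. Balances: emergency=-50, payroll=-250, checking=800, escrow=400

Final balance of escrow: 400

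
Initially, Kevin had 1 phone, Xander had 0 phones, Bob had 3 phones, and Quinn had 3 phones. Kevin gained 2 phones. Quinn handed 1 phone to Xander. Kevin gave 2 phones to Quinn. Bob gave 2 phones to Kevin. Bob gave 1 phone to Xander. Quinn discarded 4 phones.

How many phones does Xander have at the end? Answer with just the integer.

Tracking counts step by step:
Start: Kevin=1, Xander=0, Bob=3, Quinn=3
Event 1 (Kevin +2): Kevin: 1 -> 3. State: Kevin=3, Xander=0, Bob=3, Quinn=3
Event 2 (Quinn -> Xander, 1): Quinn: 3 -> 2, Xander: 0 -> 1. State: Kevin=3, Xander=1, Bob=3, Quinn=2
Event 3 (Kevin -> Quinn, 2): Kevin: 3 -> 1, Quinn: 2 -> 4. State: Kevin=1, Xander=1, Bob=3, Quinn=4
Event 4 (Bob -> Kevin, 2): Bob: 3 -> 1, Kevin: 1 -> 3. State: Kevin=3, Xander=1, Bob=1, Quinn=4
Event 5 (Bob -> Xander, 1): Bob: 1 -> 0, Xander: 1 -> 2. State: Kevin=3, Xander=2, Bob=0, Quinn=4
Event 6 (Quinn -4): Quinn: 4 -> 0. State: Kevin=3, Xander=2, Bob=0, Quinn=0

Xander's final count: 2

Answer: 2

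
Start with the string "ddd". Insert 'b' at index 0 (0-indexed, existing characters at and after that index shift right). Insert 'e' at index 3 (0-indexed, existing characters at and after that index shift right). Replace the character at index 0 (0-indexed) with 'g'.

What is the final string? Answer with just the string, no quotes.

Answer: gdded

Derivation:
Applying each edit step by step:
Start: "ddd"
Op 1 (insert 'b' at idx 0): "ddd" -> "bddd"
Op 2 (insert 'e' at idx 3): "bddd" -> "bdded"
Op 3 (replace idx 0: 'b' -> 'g'): "bdded" -> "gdded"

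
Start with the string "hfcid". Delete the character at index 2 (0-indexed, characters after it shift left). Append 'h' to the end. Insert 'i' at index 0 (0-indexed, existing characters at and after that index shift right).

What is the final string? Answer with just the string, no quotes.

Answer: ihfidh

Derivation:
Applying each edit step by step:
Start: "hfcid"
Op 1 (delete idx 2 = 'c'): "hfcid" -> "hfid"
Op 2 (append 'h'): "hfid" -> "hfidh"
Op 3 (insert 'i' at idx 0): "hfidh" -> "ihfidh"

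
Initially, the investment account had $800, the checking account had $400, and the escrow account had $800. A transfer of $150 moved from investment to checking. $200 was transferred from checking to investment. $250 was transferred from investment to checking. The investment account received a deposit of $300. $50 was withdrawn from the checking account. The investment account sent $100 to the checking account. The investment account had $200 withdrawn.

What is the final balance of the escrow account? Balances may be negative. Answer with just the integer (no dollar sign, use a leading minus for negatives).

Tracking account balances step by step:
Start: investment=800, checking=400, escrow=800
Event 1 (transfer 150 investment -> checking): investment: 800 - 150 = 650, checking: 400 + 150 = 550. Balances: investment=650, checking=550, escrow=800
Event 2 (transfer 200 checking -> investment): checking: 550 - 200 = 350, investment: 650 + 200 = 850. Balances: investment=850, checking=350, escrow=800
Event 3 (transfer 250 investment -> checking): investment: 850 - 250 = 600, checking: 350 + 250 = 600. Balances: investment=600, checking=600, escrow=800
Event 4 (deposit 300 to investment): investment: 600 + 300 = 900. Balances: investment=900, checking=600, escrow=800
Event 5 (withdraw 50 from checking): checking: 600 - 50 = 550. Balances: investment=900, checking=550, escrow=800
Event 6 (transfer 100 investment -> checking): investment: 900 - 100 = 800, checking: 550 + 100 = 650. Balances: investment=800, checking=650, escrow=800
Event 7 (withdraw 200 from investment): investment: 800 - 200 = 600. Balances: investment=600, checking=650, escrow=800

Final balance of escrow: 800

Answer: 800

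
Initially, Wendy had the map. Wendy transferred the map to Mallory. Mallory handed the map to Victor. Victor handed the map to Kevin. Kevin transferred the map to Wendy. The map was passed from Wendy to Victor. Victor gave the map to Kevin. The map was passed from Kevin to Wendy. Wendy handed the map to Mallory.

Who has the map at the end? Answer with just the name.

Tracking the map through each event:
Start: Wendy has the map.
After event 1: Mallory has the map.
After event 2: Victor has the map.
After event 3: Kevin has the map.
After event 4: Wendy has the map.
After event 5: Victor has the map.
After event 6: Kevin has the map.
After event 7: Wendy has the map.
After event 8: Mallory has the map.

Answer: Mallory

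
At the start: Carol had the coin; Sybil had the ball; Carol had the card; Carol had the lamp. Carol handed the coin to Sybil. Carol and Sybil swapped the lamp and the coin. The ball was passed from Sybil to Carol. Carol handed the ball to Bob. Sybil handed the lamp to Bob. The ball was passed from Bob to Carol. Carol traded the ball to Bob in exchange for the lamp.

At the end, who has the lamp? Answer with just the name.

Tracking all object holders:
Start: coin:Carol, ball:Sybil, card:Carol, lamp:Carol
Event 1 (give coin: Carol -> Sybil). State: coin:Sybil, ball:Sybil, card:Carol, lamp:Carol
Event 2 (swap lamp<->coin: now lamp:Sybil, coin:Carol). State: coin:Carol, ball:Sybil, card:Carol, lamp:Sybil
Event 3 (give ball: Sybil -> Carol). State: coin:Carol, ball:Carol, card:Carol, lamp:Sybil
Event 4 (give ball: Carol -> Bob). State: coin:Carol, ball:Bob, card:Carol, lamp:Sybil
Event 5 (give lamp: Sybil -> Bob). State: coin:Carol, ball:Bob, card:Carol, lamp:Bob
Event 6 (give ball: Bob -> Carol). State: coin:Carol, ball:Carol, card:Carol, lamp:Bob
Event 7 (swap ball<->lamp: now ball:Bob, lamp:Carol). State: coin:Carol, ball:Bob, card:Carol, lamp:Carol

Final state: coin:Carol, ball:Bob, card:Carol, lamp:Carol
The lamp is held by Carol.

Answer: Carol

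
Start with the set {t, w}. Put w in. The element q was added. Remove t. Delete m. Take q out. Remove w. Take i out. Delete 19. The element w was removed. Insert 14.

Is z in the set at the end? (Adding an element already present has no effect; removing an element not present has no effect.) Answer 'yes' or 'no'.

Tracking the set through each operation:
Start: {t, w}
Event 1 (add w): already present, no change. Set: {t, w}
Event 2 (add q): added. Set: {q, t, w}
Event 3 (remove t): removed. Set: {q, w}
Event 4 (remove m): not present, no change. Set: {q, w}
Event 5 (remove q): removed. Set: {w}
Event 6 (remove w): removed. Set: {}
Event 7 (remove i): not present, no change. Set: {}
Event 8 (remove 19): not present, no change. Set: {}
Event 9 (remove w): not present, no change. Set: {}
Event 10 (add 14): added. Set: {14}

Final set: {14} (size 1)
z is NOT in the final set.

Answer: no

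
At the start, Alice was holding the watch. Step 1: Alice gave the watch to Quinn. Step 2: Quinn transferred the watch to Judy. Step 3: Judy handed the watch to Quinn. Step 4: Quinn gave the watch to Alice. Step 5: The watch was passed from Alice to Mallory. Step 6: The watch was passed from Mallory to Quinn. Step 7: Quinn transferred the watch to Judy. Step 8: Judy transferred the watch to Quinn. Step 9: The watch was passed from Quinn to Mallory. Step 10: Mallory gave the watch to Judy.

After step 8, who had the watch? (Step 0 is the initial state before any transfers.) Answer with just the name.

Answer: Quinn

Derivation:
Tracking the watch holder through step 8:
After step 0 (start): Alice
After step 1: Quinn
After step 2: Judy
After step 3: Quinn
After step 4: Alice
After step 5: Mallory
After step 6: Quinn
After step 7: Judy
After step 8: Quinn

At step 8, the holder is Quinn.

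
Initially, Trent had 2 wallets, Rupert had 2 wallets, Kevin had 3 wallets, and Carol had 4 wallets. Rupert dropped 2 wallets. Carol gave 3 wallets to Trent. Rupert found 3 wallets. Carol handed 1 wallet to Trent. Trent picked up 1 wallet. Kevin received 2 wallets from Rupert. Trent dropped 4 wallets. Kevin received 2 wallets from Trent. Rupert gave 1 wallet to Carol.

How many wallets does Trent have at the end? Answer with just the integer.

Answer: 1

Derivation:
Tracking counts step by step:
Start: Trent=2, Rupert=2, Kevin=3, Carol=4
Event 1 (Rupert -2): Rupert: 2 -> 0. State: Trent=2, Rupert=0, Kevin=3, Carol=4
Event 2 (Carol -> Trent, 3): Carol: 4 -> 1, Trent: 2 -> 5. State: Trent=5, Rupert=0, Kevin=3, Carol=1
Event 3 (Rupert +3): Rupert: 0 -> 3. State: Trent=5, Rupert=3, Kevin=3, Carol=1
Event 4 (Carol -> Trent, 1): Carol: 1 -> 0, Trent: 5 -> 6. State: Trent=6, Rupert=3, Kevin=3, Carol=0
Event 5 (Trent +1): Trent: 6 -> 7. State: Trent=7, Rupert=3, Kevin=3, Carol=0
Event 6 (Rupert -> Kevin, 2): Rupert: 3 -> 1, Kevin: 3 -> 5. State: Trent=7, Rupert=1, Kevin=5, Carol=0
Event 7 (Trent -4): Trent: 7 -> 3. State: Trent=3, Rupert=1, Kevin=5, Carol=0
Event 8 (Trent -> Kevin, 2): Trent: 3 -> 1, Kevin: 5 -> 7. State: Trent=1, Rupert=1, Kevin=7, Carol=0
Event 9 (Rupert -> Carol, 1): Rupert: 1 -> 0, Carol: 0 -> 1. State: Trent=1, Rupert=0, Kevin=7, Carol=1

Trent's final count: 1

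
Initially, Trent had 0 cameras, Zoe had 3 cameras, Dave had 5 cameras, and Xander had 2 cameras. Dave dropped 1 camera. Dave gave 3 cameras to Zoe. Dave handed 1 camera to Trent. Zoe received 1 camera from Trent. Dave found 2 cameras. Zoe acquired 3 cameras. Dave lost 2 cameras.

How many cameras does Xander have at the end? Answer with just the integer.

Answer: 2

Derivation:
Tracking counts step by step:
Start: Trent=0, Zoe=3, Dave=5, Xander=2
Event 1 (Dave -1): Dave: 5 -> 4. State: Trent=0, Zoe=3, Dave=4, Xander=2
Event 2 (Dave -> Zoe, 3): Dave: 4 -> 1, Zoe: 3 -> 6. State: Trent=0, Zoe=6, Dave=1, Xander=2
Event 3 (Dave -> Trent, 1): Dave: 1 -> 0, Trent: 0 -> 1. State: Trent=1, Zoe=6, Dave=0, Xander=2
Event 4 (Trent -> Zoe, 1): Trent: 1 -> 0, Zoe: 6 -> 7. State: Trent=0, Zoe=7, Dave=0, Xander=2
Event 5 (Dave +2): Dave: 0 -> 2. State: Trent=0, Zoe=7, Dave=2, Xander=2
Event 6 (Zoe +3): Zoe: 7 -> 10. State: Trent=0, Zoe=10, Dave=2, Xander=2
Event 7 (Dave -2): Dave: 2 -> 0. State: Trent=0, Zoe=10, Dave=0, Xander=2

Xander's final count: 2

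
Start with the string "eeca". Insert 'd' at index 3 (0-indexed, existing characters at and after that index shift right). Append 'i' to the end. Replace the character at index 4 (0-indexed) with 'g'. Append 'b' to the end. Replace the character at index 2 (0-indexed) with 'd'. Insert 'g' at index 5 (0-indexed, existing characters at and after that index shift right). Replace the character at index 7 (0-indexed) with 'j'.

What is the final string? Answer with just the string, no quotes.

Answer: eeddggij

Derivation:
Applying each edit step by step:
Start: "eeca"
Op 1 (insert 'd' at idx 3): "eeca" -> "eecda"
Op 2 (append 'i'): "eecda" -> "eecdai"
Op 3 (replace idx 4: 'a' -> 'g'): "eecdai" -> "eecdgi"
Op 4 (append 'b'): "eecdgi" -> "eecdgib"
Op 5 (replace idx 2: 'c' -> 'd'): "eecdgib" -> "eeddgib"
Op 6 (insert 'g' at idx 5): "eeddgib" -> "eeddggib"
Op 7 (replace idx 7: 'b' -> 'j'): "eeddggib" -> "eeddggij"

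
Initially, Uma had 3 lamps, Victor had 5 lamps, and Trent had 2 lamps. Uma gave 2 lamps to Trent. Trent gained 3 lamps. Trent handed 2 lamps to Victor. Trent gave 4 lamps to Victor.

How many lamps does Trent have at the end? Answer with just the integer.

Answer: 1

Derivation:
Tracking counts step by step:
Start: Uma=3, Victor=5, Trent=2
Event 1 (Uma -> Trent, 2): Uma: 3 -> 1, Trent: 2 -> 4. State: Uma=1, Victor=5, Trent=4
Event 2 (Trent +3): Trent: 4 -> 7. State: Uma=1, Victor=5, Trent=7
Event 3 (Trent -> Victor, 2): Trent: 7 -> 5, Victor: 5 -> 7. State: Uma=1, Victor=7, Trent=5
Event 4 (Trent -> Victor, 4): Trent: 5 -> 1, Victor: 7 -> 11. State: Uma=1, Victor=11, Trent=1

Trent's final count: 1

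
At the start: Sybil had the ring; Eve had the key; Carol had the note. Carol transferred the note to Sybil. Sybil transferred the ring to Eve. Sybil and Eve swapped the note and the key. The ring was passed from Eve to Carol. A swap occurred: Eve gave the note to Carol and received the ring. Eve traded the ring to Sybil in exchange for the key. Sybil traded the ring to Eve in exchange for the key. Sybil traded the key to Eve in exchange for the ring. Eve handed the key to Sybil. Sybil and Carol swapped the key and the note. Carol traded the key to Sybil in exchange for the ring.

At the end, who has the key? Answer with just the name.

Answer: Sybil

Derivation:
Tracking all object holders:
Start: ring:Sybil, key:Eve, note:Carol
Event 1 (give note: Carol -> Sybil). State: ring:Sybil, key:Eve, note:Sybil
Event 2 (give ring: Sybil -> Eve). State: ring:Eve, key:Eve, note:Sybil
Event 3 (swap note<->key: now note:Eve, key:Sybil). State: ring:Eve, key:Sybil, note:Eve
Event 4 (give ring: Eve -> Carol). State: ring:Carol, key:Sybil, note:Eve
Event 5 (swap note<->ring: now note:Carol, ring:Eve). State: ring:Eve, key:Sybil, note:Carol
Event 6 (swap ring<->key: now ring:Sybil, key:Eve). State: ring:Sybil, key:Eve, note:Carol
Event 7 (swap ring<->key: now ring:Eve, key:Sybil). State: ring:Eve, key:Sybil, note:Carol
Event 8 (swap key<->ring: now key:Eve, ring:Sybil). State: ring:Sybil, key:Eve, note:Carol
Event 9 (give key: Eve -> Sybil). State: ring:Sybil, key:Sybil, note:Carol
Event 10 (swap key<->note: now key:Carol, note:Sybil). State: ring:Sybil, key:Carol, note:Sybil
Event 11 (swap key<->ring: now key:Sybil, ring:Carol). State: ring:Carol, key:Sybil, note:Sybil

Final state: ring:Carol, key:Sybil, note:Sybil
The key is held by Sybil.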